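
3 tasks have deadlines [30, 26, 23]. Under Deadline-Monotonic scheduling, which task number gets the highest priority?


Sort tasks by relative deadline (ascending):
  Task 3: deadline = 23
  Task 2: deadline = 26
  Task 1: deadline = 30
Priority order (highest first): [3, 2, 1]
Highest priority task = 3

3


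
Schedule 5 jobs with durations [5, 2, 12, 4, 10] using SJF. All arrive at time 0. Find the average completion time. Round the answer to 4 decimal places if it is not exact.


SJF order (ascending): [2, 4, 5, 10, 12]
Completion times:
  Job 1: burst=2, C=2
  Job 2: burst=4, C=6
  Job 3: burst=5, C=11
  Job 4: burst=10, C=21
  Job 5: burst=12, C=33
Average completion = 73/5 = 14.6

14.6


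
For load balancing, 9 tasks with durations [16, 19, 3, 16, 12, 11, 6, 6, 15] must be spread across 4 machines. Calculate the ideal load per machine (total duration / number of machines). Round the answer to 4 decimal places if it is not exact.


Total processing time = 16 + 19 + 3 + 16 + 12 + 11 + 6 + 6 + 15 = 104
Number of machines = 4
Ideal balanced load = 104 / 4 = 26.0

26.0


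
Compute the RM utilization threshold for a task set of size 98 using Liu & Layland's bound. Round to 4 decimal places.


Compute 2^(1/98) = 1.0070980027
Subtract 1: 1.0070980027 - 1 = 0.0070980027
Multiply by n: 98 * 0.0070980027 = 0.6956042646
Round to 4 dp: 0.6956

0.6956


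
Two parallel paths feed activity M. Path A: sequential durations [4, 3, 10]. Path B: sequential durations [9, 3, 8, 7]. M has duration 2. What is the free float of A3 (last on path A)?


ES(A3) = sum of predecessors on chain A = 7
EF(A3) = ES + duration = 7 + 10 = 17
Successor of A3 is M. ES(M) = max(sum(A), sum(B)) = max(17, 27) = 27
Free float = ES(successor) - EF(current) = 27 - 17 = 10

10


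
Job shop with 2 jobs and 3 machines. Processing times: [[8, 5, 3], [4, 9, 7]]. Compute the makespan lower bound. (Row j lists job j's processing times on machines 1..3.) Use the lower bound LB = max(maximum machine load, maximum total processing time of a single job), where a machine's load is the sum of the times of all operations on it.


Machine loads:
  Machine 1: 8 + 4 = 12
  Machine 2: 5 + 9 = 14
  Machine 3: 3 + 7 = 10
Max machine load = 14
Job totals:
  Job 1: 16
  Job 2: 20
Max job total = 20
Lower bound = max(14, 20) = 20

20


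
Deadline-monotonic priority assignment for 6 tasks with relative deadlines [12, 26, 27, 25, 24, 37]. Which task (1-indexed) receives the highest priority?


Sort tasks by relative deadline (ascending):
  Task 1: deadline = 12
  Task 5: deadline = 24
  Task 4: deadline = 25
  Task 2: deadline = 26
  Task 3: deadline = 27
  Task 6: deadline = 37
Priority order (highest first): [1, 5, 4, 2, 3, 6]
Highest priority task = 1

1


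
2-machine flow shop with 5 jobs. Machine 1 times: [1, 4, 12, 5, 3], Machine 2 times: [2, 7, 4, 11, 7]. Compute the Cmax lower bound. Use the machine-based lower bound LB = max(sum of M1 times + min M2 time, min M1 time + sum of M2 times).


LB1 = sum(M1 times) + min(M2 times) = 25 + 2 = 27
LB2 = min(M1 times) + sum(M2 times) = 1 + 31 = 32
Lower bound = max(LB1, LB2) = max(27, 32) = 32

32


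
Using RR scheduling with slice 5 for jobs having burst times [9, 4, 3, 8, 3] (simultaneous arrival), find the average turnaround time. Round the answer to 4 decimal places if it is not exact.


Time quantum = 5
Execution trace:
  J1 runs 5 units, time = 5
  J2 runs 4 units, time = 9
  J3 runs 3 units, time = 12
  J4 runs 5 units, time = 17
  J5 runs 3 units, time = 20
  J1 runs 4 units, time = 24
  J4 runs 3 units, time = 27
Finish times: [24, 9, 12, 27, 20]
Average turnaround = 92/5 = 18.4

18.4


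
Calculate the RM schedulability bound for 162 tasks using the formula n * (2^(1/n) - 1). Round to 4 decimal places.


Compute 2^(1/162) = 1.0042878529
Subtract 1: 1.0042878529 - 1 = 0.0042878529
Multiply by n: 162 * 0.0042878529 = 0.6946321698
Round to 4 dp: 0.6946

0.6946


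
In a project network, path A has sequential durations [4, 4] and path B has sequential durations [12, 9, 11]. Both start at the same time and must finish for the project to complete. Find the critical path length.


Path A total = 4 + 4 = 8
Path B total = 12 + 9 + 11 = 32
Critical path = longest path = max(8, 32) = 32

32


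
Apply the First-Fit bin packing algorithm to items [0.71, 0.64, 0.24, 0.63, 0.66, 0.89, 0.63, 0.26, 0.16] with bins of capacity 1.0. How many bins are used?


Place items sequentially using First-Fit:
  Item 0.71 -> new Bin 1
  Item 0.64 -> new Bin 2
  Item 0.24 -> Bin 1 (now 0.95)
  Item 0.63 -> new Bin 3
  Item 0.66 -> new Bin 4
  Item 0.89 -> new Bin 5
  Item 0.63 -> new Bin 6
  Item 0.26 -> Bin 2 (now 0.9)
  Item 0.16 -> Bin 3 (now 0.79)
Total bins used = 6

6


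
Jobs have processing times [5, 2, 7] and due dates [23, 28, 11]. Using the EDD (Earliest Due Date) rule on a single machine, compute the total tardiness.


Sort by due date (EDD order): [(7, 11), (5, 23), (2, 28)]
Compute completion times and tardiness:
  Job 1: p=7, d=11, C=7, tardiness=max(0,7-11)=0
  Job 2: p=5, d=23, C=12, tardiness=max(0,12-23)=0
  Job 3: p=2, d=28, C=14, tardiness=max(0,14-28)=0
Total tardiness = 0

0


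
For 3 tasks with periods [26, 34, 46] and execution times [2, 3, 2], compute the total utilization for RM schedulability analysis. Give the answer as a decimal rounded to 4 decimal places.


Compute individual utilizations (exact fractions):
  Task 1: C/T = 2/26 = 1/13 (approx. 0.0769)
  Task 2: C/T = 3/34 (approx. 0.0882)
  Task 3: C/T = 2/46 = 1/23 (approx. 0.0435)
Total utilization U = 1/13 + 3/34 + 1/23 = 2121/10166
Rounded to 4 decimal places: U = 0.2086
RM (Liu & Layland) bound for 3 tasks = 0.779763; compare with U = 2121/10166 (approx. 0.208637)
U <= bound, so schedulable by RM sufficient condition.

0.2086


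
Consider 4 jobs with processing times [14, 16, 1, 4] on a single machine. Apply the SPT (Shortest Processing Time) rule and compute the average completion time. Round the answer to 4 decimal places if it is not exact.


Sort jobs by processing time (SPT order): [1, 4, 14, 16]
Compute completion times sequentially:
  Job 1: processing = 1, completes at 1
  Job 2: processing = 4, completes at 5
  Job 3: processing = 14, completes at 19
  Job 4: processing = 16, completes at 35
Sum of completion times = 60
Average completion time = 60/4 = 15.0

15.0


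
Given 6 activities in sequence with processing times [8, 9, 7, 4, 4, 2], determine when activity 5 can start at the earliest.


Activity 5 starts after activities 1 through 4 complete.
Predecessor durations: [8, 9, 7, 4]
ES = 8 + 9 + 7 + 4 = 28

28


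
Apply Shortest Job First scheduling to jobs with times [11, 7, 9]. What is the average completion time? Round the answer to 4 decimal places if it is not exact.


SJF order (ascending): [7, 9, 11]
Completion times:
  Job 1: burst=7, C=7
  Job 2: burst=9, C=16
  Job 3: burst=11, C=27
Average completion = 50/3 = 16.6667

16.6667


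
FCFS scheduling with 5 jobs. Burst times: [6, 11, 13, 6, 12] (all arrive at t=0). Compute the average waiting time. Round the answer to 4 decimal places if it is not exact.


FCFS order (as given): [6, 11, 13, 6, 12]
Waiting times:
  Job 1: wait = 0
  Job 2: wait = 6
  Job 3: wait = 17
  Job 4: wait = 30
  Job 5: wait = 36
Sum of waiting times = 89
Average waiting time = 89/5 = 17.8

17.8


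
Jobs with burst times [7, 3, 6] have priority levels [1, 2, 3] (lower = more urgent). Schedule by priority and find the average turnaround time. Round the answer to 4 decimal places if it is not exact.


Sort by priority (ascending = highest first):
Order: [(1, 7), (2, 3), (3, 6)]
Completion times:
  Priority 1, burst=7, C=7
  Priority 2, burst=3, C=10
  Priority 3, burst=6, C=16
Average turnaround = 33/3 = 11.0

11.0


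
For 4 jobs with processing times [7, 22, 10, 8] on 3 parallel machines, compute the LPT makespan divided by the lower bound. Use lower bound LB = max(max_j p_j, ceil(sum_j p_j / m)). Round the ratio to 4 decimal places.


LPT order: [22, 10, 8, 7]
Machine loads after assignment: [22, 10, 15]
LPT makespan = 22
Lower bound = max(max_job, ceil(total/3)) = max(22, 16) = 22
Ratio = 22 / 22 = 1.0

1.0


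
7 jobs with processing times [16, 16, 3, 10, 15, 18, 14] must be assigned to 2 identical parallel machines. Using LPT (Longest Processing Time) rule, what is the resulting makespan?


Sort jobs in decreasing order (LPT): [18, 16, 16, 15, 14, 10, 3]
Assign each job to the least loaded machine:
  Machine 1: jobs [18, 15, 10, 3], load = 46
  Machine 2: jobs [16, 16, 14], load = 46
Makespan = max load = 46

46


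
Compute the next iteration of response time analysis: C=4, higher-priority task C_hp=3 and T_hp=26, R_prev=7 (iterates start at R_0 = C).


R_next = C + ceil(R_prev / T_hp) * C_hp
ceil(7 / 26) = ceil(0.2692) = 1
Interference = 1 * 3 = 3
R_next = 4 + 3 = 7
R_next = R_prev, so the iteration has converged (response time = 7).

7


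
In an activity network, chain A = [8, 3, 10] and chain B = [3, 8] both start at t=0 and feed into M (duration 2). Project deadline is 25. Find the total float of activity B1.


Forward pass: ES(B1) = sum of predecessors on chain B = 0
EF = ES + duration = 0 + 3 = 3
Backward pass: LF(M) = deadline = 25; LS(M) = 25 - 2 = 23
LF(B1) = LS(M) - sum(successors on chain B) = 23 - 8 = 15
LS = LF - duration = 15 - 3 = 12
Total float = LS - ES = 12 - 0 = 12

12


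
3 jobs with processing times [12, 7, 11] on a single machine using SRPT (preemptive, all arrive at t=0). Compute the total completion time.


Since all jobs arrive at t=0, SRPT equals SPT ordering.
SPT order: [7, 11, 12]
Completion times:
  Job 1: p=7, C=7
  Job 2: p=11, C=18
  Job 3: p=12, C=30
Total completion time = 7 + 18 + 30 = 55

55


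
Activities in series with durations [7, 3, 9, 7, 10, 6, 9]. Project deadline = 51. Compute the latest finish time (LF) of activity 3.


LF(activity 3) = deadline - sum of successor durations
Successors: activities 4 through 7 with durations [7, 10, 6, 9]
Sum of successor durations = 32
LF = 51 - 32 = 19

19


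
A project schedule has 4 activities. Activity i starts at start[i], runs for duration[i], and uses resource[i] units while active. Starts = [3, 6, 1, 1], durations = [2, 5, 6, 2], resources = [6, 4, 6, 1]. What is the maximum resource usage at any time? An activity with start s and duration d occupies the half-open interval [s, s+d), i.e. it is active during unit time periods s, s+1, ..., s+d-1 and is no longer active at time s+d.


Each activity i is active on [start_i, start_i + duration_i).
Compute total resource usage per time slot:
  t=0: active resources = [], total = 0
  t=1: active resources = [6, 1], total = 7
  t=2: active resources = [6, 1], total = 7
  t=3: active resources = [6, 6], total = 12
  t=4: active resources = [6, 6], total = 12
  t=5: active resources = [6], total = 6
  t=6: active resources = [4, 6], total = 10
  t=7: active resources = [4], total = 4
  t=8: active resources = [4], total = 4
  t=9: active resources = [4], total = 4
  t=10: active resources = [4], total = 4
Peak resource demand = 12

12


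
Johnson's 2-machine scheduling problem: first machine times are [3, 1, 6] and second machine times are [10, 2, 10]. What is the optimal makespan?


Apply Johnson's rule:
  Group 1 (a <= b): [(2, 1, 2), (1, 3, 10), (3, 6, 10)]
  Group 2 (a > b): []
Optimal job order: [2, 1, 3]
Schedule:
  Job 2: M1 done at 1, M2 done at 3
  Job 1: M1 done at 4, M2 done at 14
  Job 3: M1 done at 10, M2 done at 24
Makespan = 24

24


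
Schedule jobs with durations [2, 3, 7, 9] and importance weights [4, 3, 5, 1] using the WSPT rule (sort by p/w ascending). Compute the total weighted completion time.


Compute p/w ratios and sort ascending (WSPT): [(2, 4), (3, 3), (7, 5), (9, 1)]
Compute weighted completion times:
  Job (p=2,w=4): C=2, w*C=4*2=8
  Job (p=3,w=3): C=5, w*C=3*5=15
  Job (p=7,w=5): C=12, w*C=5*12=60
  Job (p=9,w=1): C=21, w*C=1*21=21
Total weighted completion time = 104

104


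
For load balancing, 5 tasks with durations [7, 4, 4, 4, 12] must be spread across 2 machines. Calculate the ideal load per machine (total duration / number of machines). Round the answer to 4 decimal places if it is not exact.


Total processing time = 7 + 4 + 4 + 4 + 12 = 31
Number of machines = 2
Ideal balanced load = 31 / 2 = 15.5

15.5


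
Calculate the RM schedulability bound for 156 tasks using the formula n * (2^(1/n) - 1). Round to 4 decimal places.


Compute 2^(1/156) = 1.0044531370
Subtract 1: 1.0044531370 - 1 = 0.0044531370
Multiply by n: 156 * 0.0044531370 = 0.6946893720
Round to 4 dp: 0.6947

0.6947


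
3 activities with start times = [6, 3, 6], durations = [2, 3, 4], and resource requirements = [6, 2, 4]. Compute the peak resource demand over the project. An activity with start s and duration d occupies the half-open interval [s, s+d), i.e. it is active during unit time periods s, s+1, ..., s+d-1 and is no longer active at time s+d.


Each activity i is active on [start_i, start_i + duration_i).
Compute total resource usage per time slot:
  t=0: active resources = [], total = 0
  t=1: active resources = [], total = 0
  t=2: active resources = [], total = 0
  t=3: active resources = [2], total = 2
  t=4: active resources = [2], total = 2
  t=5: active resources = [2], total = 2
  t=6: active resources = [6, 4], total = 10
  t=7: active resources = [6, 4], total = 10
  t=8: active resources = [4], total = 4
  t=9: active resources = [4], total = 4
Peak resource demand = 10

10


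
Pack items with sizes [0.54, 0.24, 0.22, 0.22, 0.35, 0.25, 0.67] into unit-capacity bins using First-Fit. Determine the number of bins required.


Place items sequentially using First-Fit:
  Item 0.54 -> new Bin 1
  Item 0.24 -> Bin 1 (now 0.78)
  Item 0.22 -> Bin 1 (now 1.0)
  Item 0.22 -> new Bin 2
  Item 0.35 -> Bin 2 (now 0.57)
  Item 0.25 -> Bin 2 (now 0.82)
  Item 0.67 -> new Bin 3
Total bins used = 3

3


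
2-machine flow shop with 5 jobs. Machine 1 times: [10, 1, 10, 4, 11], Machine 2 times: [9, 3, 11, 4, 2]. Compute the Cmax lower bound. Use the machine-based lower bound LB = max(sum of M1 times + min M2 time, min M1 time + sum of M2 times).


LB1 = sum(M1 times) + min(M2 times) = 36 + 2 = 38
LB2 = min(M1 times) + sum(M2 times) = 1 + 29 = 30
Lower bound = max(LB1, LB2) = max(38, 30) = 38

38


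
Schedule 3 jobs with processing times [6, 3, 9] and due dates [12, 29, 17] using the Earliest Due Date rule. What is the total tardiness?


Sort by due date (EDD order): [(6, 12), (9, 17), (3, 29)]
Compute completion times and tardiness:
  Job 1: p=6, d=12, C=6, tardiness=max(0,6-12)=0
  Job 2: p=9, d=17, C=15, tardiness=max(0,15-17)=0
  Job 3: p=3, d=29, C=18, tardiness=max(0,18-29)=0
Total tardiness = 0

0


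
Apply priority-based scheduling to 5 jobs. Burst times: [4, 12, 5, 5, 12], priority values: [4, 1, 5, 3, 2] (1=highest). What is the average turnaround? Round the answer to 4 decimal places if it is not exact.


Sort by priority (ascending = highest first):
Order: [(1, 12), (2, 12), (3, 5), (4, 4), (5, 5)]
Completion times:
  Priority 1, burst=12, C=12
  Priority 2, burst=12, C=24
  Priority 3, burst=5, C=29
  Priority 4, burst=4, C=33
  Priority 5, burst=5, C=38
Average turnaround = 136/5 = 27.2

27.2


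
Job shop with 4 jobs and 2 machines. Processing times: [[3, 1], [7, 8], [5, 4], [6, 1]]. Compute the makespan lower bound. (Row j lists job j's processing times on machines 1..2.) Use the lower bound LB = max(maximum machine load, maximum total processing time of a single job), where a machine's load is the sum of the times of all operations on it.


Machine loads:
  Machine 1: 3 + 7 + 5 + 6 = 21
  Machine 2: 1 + 8 + 4 + 1 = 14
Max machine load = 21
Job totals:
  Job 1: 4
  Job 2: 15
  Job 3: 9
  Job 4: 7
Max job total = 15
Lower bound = max(21, 15) = 21

21


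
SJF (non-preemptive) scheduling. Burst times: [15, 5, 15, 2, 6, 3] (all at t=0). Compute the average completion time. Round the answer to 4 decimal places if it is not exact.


SJF order (ascending): [2, 3, 5, 6, 15, 15]
Completion times:
  Job 1: burst=2, C=2
  Job 2: burst=3, C=5
  Job 3: burst=5, C=10
  Job 4: burst=6, C=16
  Job 5: burst=15, C=31
  Job 6: burst=15, C=46
Average completion = 110/6 = 18.3333

18.3333


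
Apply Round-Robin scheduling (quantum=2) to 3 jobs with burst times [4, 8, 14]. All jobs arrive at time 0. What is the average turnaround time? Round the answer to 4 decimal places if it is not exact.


Time quantum = 2
Execution trace:
  J1 runs 2 units, time = 2
  J2 runs 2 units, time = 4
  J3 runs 2 units, time = 6
  J1 runs 2 units, time = 8
  J2 runs 2 units, time = 10
  J3 runs 2 units, time = 12
  J2 runs 2 units, time = 14
  J3 runs 2 units, time = 16
  J2 runs 2 units, time = 18
  J3 runs 2 units, time = 20
  J3 runs 2 units, time = 22
  J3 runs 2 units, time = 24
  J3 runs 2 units, time = 26
Finish times: [8, 18, 26]
Average turnaround = 52/3 = 17.3333

17.3333


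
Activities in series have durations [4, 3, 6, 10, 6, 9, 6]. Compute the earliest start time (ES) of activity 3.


Activity 3 starts after activities 1 through 2 complete.
Predecessor durations: [4, 3]
ES = 4 + 3 = 7

7


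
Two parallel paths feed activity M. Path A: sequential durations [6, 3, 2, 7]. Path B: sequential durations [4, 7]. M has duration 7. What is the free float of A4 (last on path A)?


ES(A4) = sum of predecessors on chain A = 11
EF(A4) = ES + duration = 11 + 7 = 18
Successor of A4 is M. ES(M) = max(sum(A), sum(B)) = max(18, 11) = 18
Free float = ES(successor) - EF(current) = 18 - 18 = 0

0


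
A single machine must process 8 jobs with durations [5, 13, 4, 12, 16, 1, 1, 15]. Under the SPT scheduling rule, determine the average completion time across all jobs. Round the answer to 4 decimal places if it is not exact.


Sort jobs by processing time (SPT order): [1, 1, 4, 5, 12, 13, 15, 16]
Compute completion times sequentially:
  Job 1: processing = 1, completes at 1
  Job 2: processing = 1, completes at 2
  Job 3: processing = 4, completes at 6
  Job 4: processing = 5, completes at 11
  Job 5: processing = 12, completes at 23
  Job 6: processing = 13, completes at 36
  Job 7: processing = 15, completes at 51
  Job 8: processing = 16, completes at 67
Sum of completion times = 197
Average completion time = 197/8 = 24.625

24.625


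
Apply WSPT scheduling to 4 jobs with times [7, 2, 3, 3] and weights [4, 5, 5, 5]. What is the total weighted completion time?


Compute p/w ratios and sort ascending (WSPT): [(2, 5), (3, 5), (3, 5), (7, 4)]
Compute weighted completion times:
  Job (p=2,w=5): C=2, w*C=5*2=10
  Job (p=3,w=5): C=5, w*C=5*5=25
  Job (p=3,w=5): C=8, w*C=5*8=40
  Job (p=7,w=4): C=15, w*C=4*15=60
Total weighted completion time = 135

135


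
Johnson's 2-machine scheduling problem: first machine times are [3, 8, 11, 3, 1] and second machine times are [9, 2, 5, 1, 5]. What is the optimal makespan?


Apply Johnson's rule:
  Group 1 (a <= b): [(5, 1, 5), (1, 3, 9)]
  Group 2 (a > b): [(3, 11, 5), (2, 8, 2), (4, 3, 1)]
Optimal job order: [5, 1, 3, 2, 4]
Schedule:
  Job 5: M1 done at 1, M2 done at 6
  Job 1: M1 done at 4, M2 done at 15
  Job 3: M1 done at 15, M2 done at 20
  Job 2: M1 done at 23, M2 done at 25
  Job 4: M1 done at 26, M2 done at 27
Makespan = 27

27


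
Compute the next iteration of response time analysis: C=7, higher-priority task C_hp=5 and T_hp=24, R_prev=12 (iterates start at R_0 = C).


R_next = C + ceil(R_prev / T_hp) * C_hp
ceil(12 / 24) = ceil(0.5) = 1
Interference = 1 * 5 = 5
R_next = 7 + 5 = 12
R_next = R_prev, so the iteration has converged (response time = 12).

12


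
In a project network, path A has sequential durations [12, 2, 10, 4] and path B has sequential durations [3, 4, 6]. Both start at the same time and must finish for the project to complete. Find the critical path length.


Path A total = 12 + 2 + 10 + 4 = 28
Path B total = 3 + 4 + 6 = 13
Critical path = longest path = max(28, 13) = 28

28


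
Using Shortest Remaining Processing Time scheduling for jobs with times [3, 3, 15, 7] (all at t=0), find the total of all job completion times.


Since all jobs arrive at t=0, SRPT equals SPT ordering.
SPT order: [3, 3, 7, 15]
Completion times:
  Job 1: p=3, C=3
  Job 2: p=3, C=6
  Job 3: p=7, C=13
  Job 4: p=15, C=28
Total completion time = 3 + 6 + 13 + 28 = 50

50


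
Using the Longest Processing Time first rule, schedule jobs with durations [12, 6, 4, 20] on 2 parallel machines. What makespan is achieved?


Sort jobs in decreasing order (LPT): [20, 12, 6, 4]
Assign each job to the least loaded machine:
  Machine 1: jobs [20], load = 20
  Machine 2: jobs [12, 6, 4], load = 22
Makespan = max load = 22

22


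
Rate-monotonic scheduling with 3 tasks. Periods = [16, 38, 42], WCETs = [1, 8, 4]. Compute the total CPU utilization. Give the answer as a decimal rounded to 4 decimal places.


Compute individual utilizations (exact fractions):
  Task 1: C/T = 1/16 (approx. 0.0625)
  Task 2: C/T = 8/38 = 4/19 (approx. 0.2105)
  Task 3: C/T = 4/42 = 2/21 (approx. 0.0952)
Total utilization U = 1/16 + 4/19 + 2/21 = 2351/6384
Rounded to 4 decimal places: U = 0.3683
RM (Liu & Layland) bound for 3 tasks = 0.779763; compare with U = 2351/6384 (approx. 0.368264)
U <= bound, so schedulable by RM sufficient condition.

0.3683


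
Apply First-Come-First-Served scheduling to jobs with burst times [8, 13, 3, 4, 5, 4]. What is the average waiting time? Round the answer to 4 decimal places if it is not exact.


FCFS order (as given): [8, 13, 3, 4, 5, 4]
Waiting times:
  Job 1: wait = 0
  Job 2: wait = 8
  Job 3: wait = 21
  Job 4: wait = 24
  Job 5: wait = 28
  Job 6: wait = 33
Sum of waiting times = 114
Average waiting time = 114/6 = 19.0

19.0


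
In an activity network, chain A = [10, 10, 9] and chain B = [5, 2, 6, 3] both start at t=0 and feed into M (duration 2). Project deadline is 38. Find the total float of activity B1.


Forward pass: ES(B1) = sum of predecessors on chain B = 0
EF = ES + duration = 0 + 5 = 5
Backward pass: LF(M) = deadline = 38; LS(M) = 38 - 2 = 36
LF(B1) = LS(M) - sum(successors on chain B) = 36 - 11 = 25
LS = LF - duration = 25 - 5 = 20
Total float = LS - ES = 20 - 0 = 20

20


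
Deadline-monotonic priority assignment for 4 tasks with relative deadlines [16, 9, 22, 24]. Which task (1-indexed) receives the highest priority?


Sort tasks by relative deadline (ascending):
  Task 2: deadline = 9
  Task 1: deadline = 16
  Task 3: deadline = 22
  Task 4: deadline = 24
Priority order (highest first): [2, 1, 3, 4]
Highest priority task = 2

2


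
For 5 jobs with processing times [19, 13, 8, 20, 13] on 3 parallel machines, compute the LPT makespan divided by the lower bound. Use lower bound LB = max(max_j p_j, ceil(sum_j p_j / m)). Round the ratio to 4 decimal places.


LPT order: [20, 19, 13, 13, 8]
Machine loads after assignment: [20, 27, 26]
LPT makespan = 27
Lower bound = max(max_job, ceil(total/3)) = max(20, 25) = 25
Ratio = 27 / 25 = 1.08

1.08


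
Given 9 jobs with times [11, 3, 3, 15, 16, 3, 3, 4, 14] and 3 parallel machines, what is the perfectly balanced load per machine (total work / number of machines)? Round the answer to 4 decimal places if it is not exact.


Total processing time = 11 + 3 + 3 + 15 + 16 + 3 + 3 + 4 + 14 = 72
Number of machines = 3
Ideal balanced load = 72 / 3 = 24.0

24.0


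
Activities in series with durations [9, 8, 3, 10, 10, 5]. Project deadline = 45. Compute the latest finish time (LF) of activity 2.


LF(activity 2) = deadline - sum of successor durations
Successors: activities 3 through 6 with durations [3, 10, 10, 5]
Sum of successor durations = 28
LF = 45 - 28 = 17

17


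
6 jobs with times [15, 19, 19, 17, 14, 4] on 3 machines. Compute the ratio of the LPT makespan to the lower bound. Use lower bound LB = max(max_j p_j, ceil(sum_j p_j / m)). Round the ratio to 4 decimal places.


LPT order: [19, 19, 17, 15, 14, 4]
Machine loads after assignment: [33, 23, 32]
LPT makespan = 33
Lower bound = max(max_job, ceil(total/3)) = max(19, 30) = 30
Ratio = 33 / 30 = 1.1

1.1


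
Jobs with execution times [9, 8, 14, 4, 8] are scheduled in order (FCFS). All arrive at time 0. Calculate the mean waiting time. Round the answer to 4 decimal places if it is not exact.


FCFS order (as given): [9, 8, 14, 4, 8]
Waiting times:
  Job 1: wait = 0
  Job 2: wait = 9
  Job 3: wait = 17
  Job 4: wait = 31
  Job 5: wait = 35
Sum of waiting times = 92
Average waiting time = 92/5 = 18.4

18.4


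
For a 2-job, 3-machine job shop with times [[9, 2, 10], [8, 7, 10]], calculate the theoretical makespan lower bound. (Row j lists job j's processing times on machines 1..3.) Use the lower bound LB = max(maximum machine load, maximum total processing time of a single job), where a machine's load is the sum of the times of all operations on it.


Machine loads:
  Machine 1: 9 + 8 = 17
  Machine 2: 2 + 7 = 9
  Machine 3: 10 + 10 = 20
Max machine load = 20
Job totals:
  Job 1: 21
  Job 2: 25
Max job total = 25
Lower bound = max(20, 25) = 25

25


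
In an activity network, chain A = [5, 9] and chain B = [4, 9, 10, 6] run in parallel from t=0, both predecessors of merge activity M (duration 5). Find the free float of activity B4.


ES(B4) = sum of predecessors on chain B = 23
EF(B4) = ES + duration = 23 + 6 = 29
Successor of B4 is M. ES(M) = max(sum(A), sum(B)) = max(14, 29) = 29
Free float = ES(successor) - EF(current) = 29 - 29 = 0

0


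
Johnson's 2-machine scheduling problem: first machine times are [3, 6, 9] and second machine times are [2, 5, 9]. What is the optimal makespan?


Apply Johnson's rule:
  Group 1 (a <= b): [(3, 9, 9)]
  Group 2 (a > b): [(2, 6, 5), (1, 3, 2)]
Optimal job order: [3, 2, 1]
Schedule:
  Job 3: M1 done at 9, M2 done at 18
  Job 2: M1 done at 15, M2 done at 23
  Job 1: M1 done at 18, M2 done at 25
Makespan = 25

25


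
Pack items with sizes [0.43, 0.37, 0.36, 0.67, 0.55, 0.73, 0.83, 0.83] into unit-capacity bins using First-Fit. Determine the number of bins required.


Place items sequentially using First-Fit:
  Item 0.43 -> new Bin 1
  Item 0.37 -> Bin 1 (now 0.8)
  Item 0.36 -> new Bin 2
  Item 0.67 -> new Bin 3
  Item 0.55 -> Bin 2 (now 0.91)
  Item 0.73 -> new Bin 4
  Item 0.83 -> new Bin 5
  Item 0.83 -> new Bin 6
Total bins used = 6

6


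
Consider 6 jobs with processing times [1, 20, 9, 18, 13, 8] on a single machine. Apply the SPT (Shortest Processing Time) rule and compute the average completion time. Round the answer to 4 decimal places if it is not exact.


Sort jobs by processing time (SPT order): [1, 8, 9, 13, 18, 20]
Compute completion times sequentially:
  Job 1: processing = 1, completes at 1
  Job 2: processing = 8, completes at 9
  Job 3: processing = 9, completes at 18
  Job 4: processing = 13, completes at 31
  Job 5: processing = 18, completes at 49
  Job 6: processing = 20, completes at 69
Sum of completion times = 177
Average completion time = 177/6 = 29.5

29.5


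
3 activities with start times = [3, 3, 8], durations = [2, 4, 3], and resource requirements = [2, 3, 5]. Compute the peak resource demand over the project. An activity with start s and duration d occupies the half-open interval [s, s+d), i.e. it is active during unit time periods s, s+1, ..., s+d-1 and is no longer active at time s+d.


Each activity i is active on [start_i, start_i + duration_i).
Compute total resource usage per time slot:
  t=0: active resources = [], total = 0
  t=1: active resources = [], total = 0
  t=2: active resources = [], total = 0
  t=3: active resources = [2, 3], total = 5
  t=4: active resources = [2, 3], total = 5
  t=5: active resources = [3], total = 3
  t=6: active resources = [3], total = 3
  t=7: active resources = [], total = 0
  t=8: active resources = [5], total = 5
  t=9: active resources = [5], total = 5
  t=10: active resources = [5], total = 5
Peak resource demand = 5

5


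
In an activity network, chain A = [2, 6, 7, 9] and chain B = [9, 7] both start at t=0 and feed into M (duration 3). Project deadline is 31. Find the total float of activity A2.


Forward pass: ES(A2) = sum of predecessors on chain A = 2
EF = ES + duration = 2 + 6 = 8
Backward pass: LF(M) = deadline = 31; LS(M) = 31 - 3 = 28
LF(A2) = LS(M) - sum(successors on chain A) = 28 - 16 = 12
LS = LF - duration = 12 - 6 = 6
Total float = LS - ES = 6 - 2 = 4

4


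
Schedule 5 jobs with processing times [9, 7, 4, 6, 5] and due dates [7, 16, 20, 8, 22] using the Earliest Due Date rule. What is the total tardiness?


Sort by due date (EDD order): [(9, 7), (6, 8), (7, 16), (4, 20), (5, 22)]
Compute completion times and tardiness:
  Job 1: p=9, d=7, C=9, tardiness=max(0,9-7)=2
  Job 2: p=6, d=8, C=15, tardiness=max(0,15-8)=7
  Job 3: p=7, d=16, C=22, tardiness=max(0,22-16)=6
  Job 4: p=4, d=20, C=26, tardiness=max(0,26-20)=6
  Job 5: p=5, d=22, C=31, tardiness=max(0,31-22)=9
Total tardiness = 30

30


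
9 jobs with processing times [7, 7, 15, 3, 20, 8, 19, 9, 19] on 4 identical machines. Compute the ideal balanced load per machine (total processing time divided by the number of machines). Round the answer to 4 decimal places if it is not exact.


Total processing time = 7 + 7 + 15 + 3 + 20 + 8 + 19 + 9 + 19 = 107
Number of machines = 4
Ideal balanced load = 107 / 4 = 26.75

26.75


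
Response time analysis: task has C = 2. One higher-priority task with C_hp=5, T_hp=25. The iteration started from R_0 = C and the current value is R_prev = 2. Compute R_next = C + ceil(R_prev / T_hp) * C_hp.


R_next = C + ceil(R_prev / T_hp) * C_hp
ceil(2 / 25) = ceil(0.08) = 1
Interference = 1 * 5 = 5
R_next = 2 + 5 = 7

7


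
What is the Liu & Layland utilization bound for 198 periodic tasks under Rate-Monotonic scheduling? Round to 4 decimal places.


Compute 2^(1/198) = 1.0035068781
Subtract 1: 1.0035068781 - 1 = 0.0035068781
Multiply by n: 198 * 0.0035068781 = 0.6943618638
Round to 4 dp: 0.6944

0.6944


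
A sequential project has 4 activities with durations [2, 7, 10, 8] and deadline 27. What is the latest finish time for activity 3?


LF(activity 3) = deadline - sum of successor durations
Successors: activities 4 through 4 with durations [8]
Sum of successor durations = 8
LF = 27 - 8 = 19

19


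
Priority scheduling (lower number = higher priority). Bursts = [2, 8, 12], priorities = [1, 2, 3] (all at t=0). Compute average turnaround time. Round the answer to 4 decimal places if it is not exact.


Sort by priority (ascending = highest first):
Order: [(1, 2), (2, 8), (3, 12)]
Completion times:
  Priority 1, burst=2, C=2
  Priority 2, burst=8, C=10
  Priority 3, burst=12, C=22
Average turnaround = 34/3 = 11.3333

11.3333


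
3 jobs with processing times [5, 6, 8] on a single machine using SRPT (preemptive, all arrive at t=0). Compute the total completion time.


Since all jobs arrive at t=0, SRPT equals SPT ordering.
SPT order: [5, 6, 8]
Completion times:
  Job 1: p=5, C=5
  Job 2: p=6, C=11
  Job 3: p=8, C=19
Total completion time = 5 + 11 + 19 = 35

35


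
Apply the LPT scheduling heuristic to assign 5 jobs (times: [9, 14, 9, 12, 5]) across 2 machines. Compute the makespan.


Sort jobs in decreasing order (LPT): [14, 12, 9, 9, 5]
Assign each job to the least loaded machine:
  Machine 1: jobs [14, 9], load = 23
  Machine 2: jobs [12, 9, 5], load = 26
Makespan = max load = 26

26


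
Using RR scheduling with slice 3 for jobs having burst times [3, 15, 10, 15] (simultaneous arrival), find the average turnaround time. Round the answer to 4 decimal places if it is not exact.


Time quantum = 3
Execution trace:
  J1 runs 3 units, time = 3
  J2 runs 3 units, time = 6
  J3 runs 3 units, time = 9
  J4 runs 3 units, time = 12
  J2 runs 3 units, time = 15
  J3 runs 3 units, time = 18
  J4 runs 3 units, time = 21
  J2 runs 3 units, time = 24
  J3 runs 3 units, time = 27
  J4 runs 3 units, time = 30
  J2 runs 3 units, time = 33
  J3 runs 1 units, time = 34
  J4 runs 3 units, time = 37
  J2 runs 3 units, time = 40
  J4 runs 3 units, time = 43
Finish times: [3, 40, 34, 43]
Average turnaround = 120/4 = 30.0

30.0


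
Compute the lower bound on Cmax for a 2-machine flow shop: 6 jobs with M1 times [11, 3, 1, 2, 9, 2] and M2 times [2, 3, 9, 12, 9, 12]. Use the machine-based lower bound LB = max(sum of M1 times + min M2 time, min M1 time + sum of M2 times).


LB1 = sum(M1 times) + min(M2 times) = 28 + 2 = 30
LB2 = min(M1 times) + sum(M2 times) = 1 + 47 = 48
Lower bound = max(LB1, LB2) = max(30, 48) = 48

48


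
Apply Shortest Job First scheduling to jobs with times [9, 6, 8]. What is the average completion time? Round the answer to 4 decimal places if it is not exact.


SJF order (ascending): [6, 8, 9]
Completion times:
  Job 1: burst=6, C=6
  Job 2: burst=8, C=14
  Job 3: burst=9, C=23
Average completion = 43/3 = 14.3333

14.3333


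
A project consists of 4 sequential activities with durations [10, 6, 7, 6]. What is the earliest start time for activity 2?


Activity 2 starts after activities 1 through 1 complete.
Predecessor durations: [10]
ES = 10 = 10

10


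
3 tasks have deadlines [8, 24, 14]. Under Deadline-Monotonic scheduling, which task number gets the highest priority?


Sort tasks by relative deadline (ascending):
  Task 1: deadline = 8
  Task 3: deadline = 14
  Task 2: deadline = 24
Priority order (highest first): [1, 3, 2]
Highest priority task = 1

1


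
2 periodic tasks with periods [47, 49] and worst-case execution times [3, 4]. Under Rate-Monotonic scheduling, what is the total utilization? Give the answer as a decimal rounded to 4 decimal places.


Compute individual utilizations (exact fractions):
  Task 1: C/T = 3/47 (approx. 0.0638)
  Task 2: C/T = 4/49 (approx. 0.0816)
Total utilization U = 3/47 + 4/49 = 335/2303
Rounded to 4 decimal places: U = 0.1455
RM (Liu & Layland) bound for 2 tasks = 0.828427; compare with U = 335/2303 (approx. 0.145462)
U <= bound, so schedulable by RM sufficient condition.

0.1455


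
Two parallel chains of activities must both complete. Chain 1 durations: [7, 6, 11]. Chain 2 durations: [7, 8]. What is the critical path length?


Path A total = 7 + 6 + 11 = 24
Path B total = 7 + 8 = 15
Critical path = longest path = max(24, 15) = 24

24


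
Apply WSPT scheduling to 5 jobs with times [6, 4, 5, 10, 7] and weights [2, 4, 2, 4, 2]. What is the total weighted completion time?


Compute p/w ratios and sort ascending (WSPT): [(4, 4), (5, 2), (10, 4), (6, 2), (7, 2)]
Compute weighted completion times:
  Job (p=4,w=4): C=4, w*C=4*4=16
  Job (p=5,w=2): C=9, w*C=2*9=18
  Job (p=10,w=4): C=19, w*C=4*19=76
  Job (p=6,w=2): C=25, w*C=2*25=50
  Job (p=7,w=2): C=32, w*C=2*32=64
Total weighted completion time = 224

224


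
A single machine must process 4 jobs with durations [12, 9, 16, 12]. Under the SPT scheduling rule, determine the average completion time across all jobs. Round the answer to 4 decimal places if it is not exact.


Sort jobs by processing time (SPT order): [9, 12, 12, 16]
Compute completion times sequentially:
  Job 1: processing = 9, completes at 9
  Job 2: processing = 12, completes at 21
  Job 3: processing = 12, completes at 33
  Job 4: processing = 16, completes at 49
Sum of completion times = 112
Average completion time = 112/4 = 28.0

28.0


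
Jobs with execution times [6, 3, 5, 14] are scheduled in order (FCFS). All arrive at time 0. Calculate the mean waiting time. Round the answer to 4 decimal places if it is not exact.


FCFS order (as given): [6, 3, 5, 14]
Waiting times:
  Job 1: wait = 0
  Job 2: wait = 6
  Job 3: wait = 9
  Job 4: wait = 14
Sum of waiting times = 29
Average waiting time = 29/4 = 7.25

7.25


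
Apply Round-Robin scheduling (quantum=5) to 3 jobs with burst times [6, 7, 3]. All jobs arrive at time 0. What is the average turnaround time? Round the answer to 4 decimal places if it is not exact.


Time quantum = 5
Execution trace:
  J1 runs 5 units, time = 5
  J2 runs 5 units, time = 10
  J3 runs 3 units, time = 13
  J1 runs 1 units, time = 14
  J2 runs 2 units, time = 16
Finish times: [14, 16, 13]
Average turnaround = 43/3 = 14.3333

14.3333


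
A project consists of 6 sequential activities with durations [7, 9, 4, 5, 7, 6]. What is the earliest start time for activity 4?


Activity 4 starts after activities 1 through 3 complete.
Predecessor durations: [7, 9, 4]
ES = 7 + 9 + 4 = 20

20


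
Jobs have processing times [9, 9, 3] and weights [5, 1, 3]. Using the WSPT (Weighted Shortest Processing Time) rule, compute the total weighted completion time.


Compute p/w ratios and sort ascending (WSPT): [(3, 3), (9, 5), (9, 1)]
Compute weighted completion times:
  Job (p=3,w=3): C=3, w*C=3*3=9
  Job (p=9,w=5): C=12, w*C=5*12=60
  Job (p=9,w=1): C=21, w*C=1*21=21
Total weighted completion time = 90

90


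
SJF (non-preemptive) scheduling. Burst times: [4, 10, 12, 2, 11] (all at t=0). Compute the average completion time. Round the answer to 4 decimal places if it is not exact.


SJF order (ascending): [2, 4, 10, 11, 12]
Completion times:
  Job 1: burst=2, C=2
  Job 2: burst=4, C=6
  Job 3: burst=10, C=16
  Job 4: burst=11, C=27
  Job 5: burst=12, C=39
Average completion = 90/5 = 18.0

18.0


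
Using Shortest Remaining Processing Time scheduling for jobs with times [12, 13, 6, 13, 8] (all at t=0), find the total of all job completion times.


Since all jobs arrive at t=0, SRPT equals SPT ordering.
SPT order: [6, 8, 12, 13, 13]
Completion times:
  Job 1: p=6, C=6
  Job 2: p=8, C=14
  Job 3: p=12, C=26
  Job 4: p=13, C=39
  Job 5: p=13, C=52
Total completion time = 6 + 14 + 26 + 39 + 52 = 137

137


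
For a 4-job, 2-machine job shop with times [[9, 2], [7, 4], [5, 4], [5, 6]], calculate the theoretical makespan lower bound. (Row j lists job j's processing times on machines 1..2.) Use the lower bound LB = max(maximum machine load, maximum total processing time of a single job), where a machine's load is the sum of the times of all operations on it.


Machine loads:
  Machine 1: 9 + 7 + 5 + 5 = 26
  Machine 2: 2 + 4 + 4 + 6 = 16
Max machine load = 26
Job totals:
  Job 1: 11
  Job 2: 11
  Job 3: 9
  Job 4: 11
Max job total = 11
Lower bound = max(26, 11) = 26

26


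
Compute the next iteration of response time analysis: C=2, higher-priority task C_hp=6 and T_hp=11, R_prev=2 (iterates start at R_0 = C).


R_next = C + ceil(R_prev / T_hp) * C_hp
ceil(2 / 11) = ceil(0.1818) = 1
Interference = 1 * 6 = 6
R_next = 2 + 6 = 8

8


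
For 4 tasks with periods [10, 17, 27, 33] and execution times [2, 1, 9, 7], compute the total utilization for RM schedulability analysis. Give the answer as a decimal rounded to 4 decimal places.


Compute individual utilizations (exact fractions):
  Task 1: C/T = 2/10 = 1/5 (approx. 0.2)
  Task 2: C/T = 1/17 (approx. 0.0588)
  Task 3: C/T = 9/27 = 1/3 (approx. 0.3333)
  Task 4: C/T = 7/33 (approx. 0.2121)
Total utilization U = 1/5 + 1/17 + 1/3 + 7/33 = 752/935
Rounded to 4 decimal places: U = 0.8043
RM (Liu & Layland) bound for 4 tasks = 0.756828; compare with U = 752/935 (approx. 0.804278)
bound < U <= 1, so the RM sufficient condition is not met (inconclusive; an exact test such as response-time analysis is needed).

0.8043


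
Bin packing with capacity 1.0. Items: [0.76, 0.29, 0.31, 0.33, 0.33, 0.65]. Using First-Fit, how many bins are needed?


Place items sequentially using First-Fit:
  Item 0.76 -> new Bin 1
  Item 0.29 -> new Bin 2
  Item 0.31 -> Bin 2 (now 0.6)
  Item 0.33 -> Bin 2 (now 0.93)
  Item 0.33 -> new Bin 3
  Item 0.65 -> Bin 3 (now 0.98)
Total bins used = 3

3


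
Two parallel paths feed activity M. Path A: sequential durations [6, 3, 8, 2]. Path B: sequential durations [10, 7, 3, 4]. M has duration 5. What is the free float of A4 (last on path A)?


ES(A4) = sum of predecessors on chain A = 17
EF(A4) = ES + duration = 17 + 2 = 19
Successor of A4 is M. ES(M) = max(sum(A), sum(B)) = max(19, 24) = 24
Free float = ES(successor) - EF(current) = 24 - 19 = 5

5
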